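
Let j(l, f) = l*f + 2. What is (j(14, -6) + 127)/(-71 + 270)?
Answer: 45/199 ≈ 0.22613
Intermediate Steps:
j(l, f) = 2 + f*l (j(l, f) = f*l + 2 = 2 + f*l)
(j(14, -6) + 127)/(-71 + 270) = ((2 - 6*14) + 127)/(-71 + 270) = ((2 - 84) + 127)/199 = (-82 + 127)*(1/199) = 45*(1/199) = 45/199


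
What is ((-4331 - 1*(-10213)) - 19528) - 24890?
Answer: -38536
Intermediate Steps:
((-4331 - 1*(-10213)) - 19528) - 24890 = ((-4331 + 10213) - 19528) - 24890 = (5882 - 19528) - 24890 = -13646 - 24890 = -38536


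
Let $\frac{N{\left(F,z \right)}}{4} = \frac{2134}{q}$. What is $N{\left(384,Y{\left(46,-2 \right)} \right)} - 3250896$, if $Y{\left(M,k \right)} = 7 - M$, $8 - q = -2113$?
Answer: $- \frac{6895141880}{2121} \approx -3.2509 \cdot 10^{6}$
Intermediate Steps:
$q = 2121$ ($q = 8 - -2113 = 8 + 2113 = 2121$)
$N{\left(F,z \right)} = \frac{8536}{2121}$ ($N{\left(F,z \right)} = 4 \cdot \frac{2134}{2121} = \frac{8536}{2121}$)
$N{\left(384,Y{\left(46,-2 \right)} \right)} - 3250896 = \frac{8536}{2121} - 3250896 = - \frac{6895141880}{2121}$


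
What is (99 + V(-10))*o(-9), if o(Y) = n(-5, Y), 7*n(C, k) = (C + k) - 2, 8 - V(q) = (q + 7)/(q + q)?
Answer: -8548/35 ≈ -244.23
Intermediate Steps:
V(q) = 8 - (7 + q)/(2*q) (V(q) = 8 - (q + 7)/(q + q) = 8 - (7 + q)/(2*q))
n(C, k) = -2/7 + C/7 + k/7 (n(C, k) = ((C + k) - 2)/7 = (-2 + C + k)/7 = -2/7 + C/7 + k/7)
o(Y) = -1 + Y/7 (o(Y) = -2/7 + (⅐)*(-5) + Y/7 = -2/7 - 5/7 + Y/7 = -1 + Y/7)
(99 + V(-10))*o(-9) = (99 + (½)*(-7 + 15*(-10))/(-10))*(-1 + (⅐)*(-9)) = (99 + (½)*(-⅒)*(-7 - 150))*(-1 - 9/7) = (99 + (½)*(-⅒)*(-157))*(-16/7) = (99 + 157/20)*(-16/7) = (2137/20)*(-16/7) = -8548/35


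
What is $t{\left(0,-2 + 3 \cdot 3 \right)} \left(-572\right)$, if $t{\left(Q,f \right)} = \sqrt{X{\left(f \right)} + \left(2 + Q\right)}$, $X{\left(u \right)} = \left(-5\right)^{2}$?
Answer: $- 1716 \sqrt{3} \approx -2972.2$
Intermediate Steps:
$X{\left(u \right)} = 25$
$t{\left(Q,f \right)} = \sqrt{27 + Q}$ ($t{\left(Q,f \right)} = \sqrt{25 + \left(2 + Q\right)} = \sqrt{27 + Q}$)
$t{\left(0,-2 + 3 \cdot 3 \right)} \left(-572\right) = \sqrt{27 + 0} \left(-572\right) = \sqrt{27} \left(-572\right) = 3 \sqrt{3} \left(-572\right) = - 1716 \sqrt{3}$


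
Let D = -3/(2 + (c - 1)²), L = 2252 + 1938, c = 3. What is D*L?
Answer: -2095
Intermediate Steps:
L = 4190
D = -½ (D = -3/(2 + (3 - 1)²) = -3/(2 + 2²) = -3/(2 + 4) = -3/6 = (⅙)*(-3) = -½ ≈ -0.50000)
D*L = -½*4190 = -2095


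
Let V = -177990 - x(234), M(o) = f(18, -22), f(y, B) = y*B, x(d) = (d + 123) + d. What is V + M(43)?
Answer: -178977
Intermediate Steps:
x(d) = 123 + 2*d (x(d) = (123 + d) + d = 123 + 2*d)
f(y, B) = B*y
M(o) = -396 (M(o) = -22*18 = -396)
V = -178581 (V = -177990 - (123 + 2*234) = -177990 - (123 + 468) = -177990 - 1*591 = -177990 - 591 = -178581)
V + M(43) = -178581 - 396 = -178977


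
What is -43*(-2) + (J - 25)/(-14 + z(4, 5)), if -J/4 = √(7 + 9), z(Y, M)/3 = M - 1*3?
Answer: 729/8 ≈ 91.125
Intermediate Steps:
z(Y, M) = -9 + 3*M (z(Y, M) = 3*(M - 1*3) = 3*(M - 3) = 3*(-3 + M) = -9 + 3*M)
J = -16 (J = -4*√(7 + 9) = -4*√16 = -4*4 = -16)
-43*(-2) + (J - 25)/(-14 + z(4, 5)) = -43*(-2) + (-16 - 25)/(-14 + (-9 + 3*5)) = 86 - 41/(-14 + (-9 + 15)) = 86 - 41/(-14 + 6) = 86 - 41/(-8) = 86 - 41*(-⅛) = 86 + 41/8 = 729/8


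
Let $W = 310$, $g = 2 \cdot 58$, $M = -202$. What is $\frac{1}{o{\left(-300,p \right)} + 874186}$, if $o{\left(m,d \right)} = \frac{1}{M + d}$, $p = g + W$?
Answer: $\frac{224}{195817665} \approx 1.1439 \cdot 10^{-6}$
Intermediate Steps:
$g = 116$
$p = 426$ ($p = 116 + 310 = 426$)
$o{\left(m,d \right)} = \frac{1}{-202 + d}$
$\frac{1}{o{\left(-300,p \right)} + 874186} = \frac{1}{\frac{1}{-202 + 426} + 874186} = \frac{1}{\frac{1}{224} + 874186} = \frac{1}{\frac{195817665}{224}} = \frac{224}{195817665}$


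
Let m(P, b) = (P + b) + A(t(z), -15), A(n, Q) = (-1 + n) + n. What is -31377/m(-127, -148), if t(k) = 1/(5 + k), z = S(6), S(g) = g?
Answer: 345147/3034 ≈ 113.76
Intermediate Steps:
z = 6
A(n, Q) = -1 + 2*n
m(P, b) = -9/11 + P + b (m(P, b) = (P + b) + (-1 + 2/(5 + 6)) = (P + b) + (-1 + 2/11) = (P + b) - 9/11 = -9/11 + P + b)
-31377/m(-127, -148) = -31377/(-9/11 - 127 - 148) = -31377/(-3034/11) = -31377*(-11/3034) = 345147/3034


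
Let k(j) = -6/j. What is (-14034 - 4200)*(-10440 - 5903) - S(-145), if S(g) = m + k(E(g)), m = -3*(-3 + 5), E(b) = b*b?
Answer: 6265413584706/21025 ≈ 2.9800e+8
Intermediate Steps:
E(b) = b²
m = -6 (m = -3*2 = -6)
S(g) = -6 - 6/g²
(-14034 - 4200)*(-10440 - 5903) - S(-145) = (-14034 - 4200)*(-10440 - 5903) - (-6 - 6/(-145)²) = -18234*(-16343) - (-6 - 6*1/21025) = 297998262 - (-6 - 6/21025) = 297998262 - 1*(-126156/21025) = 297998262 + 126156/21025 = 6265413584706/21025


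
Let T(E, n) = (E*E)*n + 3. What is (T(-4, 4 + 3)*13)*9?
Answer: 13455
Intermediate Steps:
T(E, n) = 3 + n*E² (T(E, n) = E²*n + 3 = n*E² + 3 = 3 + n*E²)
(T(-4, 4 + 3)*13)*9 = ((3 + (4 + 3)*(-4)²)*13)*9 = ((3 + 7*16)*13)*9 = ((3 + 112)*13)*9 = (115*13)*9 = 1495*9 = 13455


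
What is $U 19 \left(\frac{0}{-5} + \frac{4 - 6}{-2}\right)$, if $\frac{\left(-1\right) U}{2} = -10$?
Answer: $380$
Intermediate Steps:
$U = 20$ ($U = \left(-2\right) \left(-10\right) = 20$)
$U 19 \left(\frac{0}{-5} + \frac{4 - 6}{-2}\right) = 20 \cdot 19 \left(\frac{0}{-5} + \frac{4 - 6}{-2}\right) = 380 \left(0 \left(- \frac{1}{5}\right) + \left(4 - 6\right) \left(- \frac{1}{2}\right)\right) = 380 \left(0 - -1\right) = 380 \left(0 + 1\right) = 380 \cdot 1 = 380$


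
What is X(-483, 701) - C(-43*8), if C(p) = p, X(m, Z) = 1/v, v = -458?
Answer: 157551/458 ≈ 344.00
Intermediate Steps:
X(m, Z) = -1/458 (X(m, Z) = 1/(-458) = -1/458)
X(-483, 701) - C(-43*8) = -1/458 - (-43)*8 = -1/458 - 1*(-344) = -1/458 + 344 = 157551/458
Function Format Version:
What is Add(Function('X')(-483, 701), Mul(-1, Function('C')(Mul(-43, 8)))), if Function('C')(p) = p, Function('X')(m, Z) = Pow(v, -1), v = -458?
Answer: Rational(157551, 458) ≈ 344.00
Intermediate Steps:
Function('X')(m, Z) = Rational(-1, 458) (Function('X')(m, Z) = Pow(-458, -1) = Rational(-1, 458))
Add(Function('X')(-483, 701), Mul(-1, Function('C')(Mul(-43, 8)))) = Add(Rational(-1, 458), Mul(-1, Mul(-43, 8))) = Add(Rational(-1, 458), Mul(-1, -344)) = Add(Rational(-1, 458), 344) = Rational(157551, 458)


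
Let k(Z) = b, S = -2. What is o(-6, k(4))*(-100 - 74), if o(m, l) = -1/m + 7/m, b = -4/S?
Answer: 174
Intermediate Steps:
b = 2 (b = -4/(-2) = -4*(-1/2) = 2)
k(Z) = 2
o(m, l) = 6/m
o(-6, k(4))*(-100 - 74) = (6/(-6))*(-100 - 74) = (6*(-1/6))*(-174) = -1*(-174) = 174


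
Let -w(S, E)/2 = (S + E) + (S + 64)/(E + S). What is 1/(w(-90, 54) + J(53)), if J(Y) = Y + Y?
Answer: 9/1589 ≈ 0.0056639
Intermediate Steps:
J(Y) = 2*Y
w(S, E) = -2*E - 2*S - 2*(64 + S)/(E + S) (w(S, E) = -2*((S + E) + (S + 64)/(E + S)) = -2*((E + S) + (64 + S)/(E + S)) = -2*(E + S + (64 + S)/(E + S)) = -2*E - 2*S - 2*(64 + S)/(E + S))
1/(w(-90, 54) + J(53)) = 1/(2*(-64 - 1*(-90) - 1*54² - 1*(-90)² - 2*54*(-90))/(54 - 90) + 2*53) = 1/(2*(-64 + 90 - 1*2916 - 1*8100 + 9720)/(-36) + 106) = 1/(2*(-1/36)*(-64 + 90 - 2916 - 8100 + 9720) + 106) = 1/(2*(-1/36)*(-1270) + 106) = 1/(635/9 + 106) = 1/(1589/9) = 9/1589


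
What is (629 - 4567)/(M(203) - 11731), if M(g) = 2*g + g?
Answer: 1969/5561 ≈ 0.35407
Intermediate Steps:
M(g) = 3*g
(629 - 4567)/(M(203) - 11731) = (629 - 4567)/(3*203 - 11731) = -3938/(609 - 11731) = -3938/(-11122) = -3938*(-1/11122) = 1969/5561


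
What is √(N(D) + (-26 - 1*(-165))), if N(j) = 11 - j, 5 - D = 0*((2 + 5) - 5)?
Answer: √145 ≈ 12.042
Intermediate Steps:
D = 5 (D = 5 - 0*((2 + 5) - 5) = 5 - 0*(7 - 5) = 5 - 0*2 = 5 - 1*0 = 5 + 0 = 5)
√(N(D) + (-26 - 1*(-165))) = √((11 - 1*5) + (-26 - 1*(-165))) = √((11 - 5) + (-26 + 165)) = √(6 + 139) = √145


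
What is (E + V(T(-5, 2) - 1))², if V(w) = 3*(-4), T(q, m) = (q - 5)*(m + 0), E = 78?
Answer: 4356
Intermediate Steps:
T(q, m) = m*(-5 + q) (T(q, m) = (-5 + q)*m = m*(-5 + q))
V(w) = -12
(E + V(T(-5, 2) - 1))² = (78 - 12)² = 66² = 4356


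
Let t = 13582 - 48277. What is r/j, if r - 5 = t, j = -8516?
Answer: 17345/4258 ≈ 4.0735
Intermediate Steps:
t = -34695
r = -34690 (r = 5 - 34695 = -34690)
r/j = -34690/(-8516) = -34690*(-1/8516) = 17345/4258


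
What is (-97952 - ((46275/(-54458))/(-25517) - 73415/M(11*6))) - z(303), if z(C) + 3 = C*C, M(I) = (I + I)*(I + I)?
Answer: -2297204292326802761/12106236895632 ≈ -1.8975e+5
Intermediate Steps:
M(I) = 4*I² (M(I) = (2*I)*(2*I) = 4*I²)
z(C) = -3 + C² (z(C) = -3 + C*C = -3 + C²)
(-97952 - ((46275/(-54458))/(-25517) - 73415/M(11*6))) - z(303) = (-97952 - ((46275/(-54458))/(-25517) - 73415/(4*(11*6)²))) - (-3 + 303²) = (-97952 - ((46275*(-1/54458))*(-1/25517) - 73415/(4*66²))) - (-3 + 91809) = (-97952 - (-46275/54458*(-1/25517) - 73415/(4*4356))) - 1*91806 = (-97952 - (46275/1389604786 - 73415/17424)) - 91806 = (-97952 - 1*(-51008514534295/12106236895632)) - 91806 = (-97952 + 51008514534295/12106236895632) - 91806 = -1185779107886411369/12106236895632 - 91806 = -2297204292326802761/12106236895632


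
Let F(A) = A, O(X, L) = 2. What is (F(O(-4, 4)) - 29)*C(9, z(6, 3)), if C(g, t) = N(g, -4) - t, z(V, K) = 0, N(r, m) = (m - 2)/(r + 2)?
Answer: 162/11 ≈ 14.727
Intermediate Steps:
N(r, m) = (-2 + m)/(2 + r)
C(g, t) = -t - 6/(2 + g) (C(g, t) = (-2 - 4)/(2 + g) - t = -6/(2 + g) - t = -t - 6/(2 + g))
(F(O(-4, 4)) - 29)*C(9, z(6, 3)) = (2 - 29)*((-6 - 1*0*(2 + 9))/(2 + 9)) = -27*(-6 - 1*0*11)/11 = -27*(-6 + 0)/11 = -27*(-6)/11 = -27*(-6/11) = 162/11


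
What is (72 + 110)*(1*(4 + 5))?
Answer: 1638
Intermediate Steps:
(72 + 110)*(1*(4 + 5)) = 182*(1*9) = 182*9 = 1638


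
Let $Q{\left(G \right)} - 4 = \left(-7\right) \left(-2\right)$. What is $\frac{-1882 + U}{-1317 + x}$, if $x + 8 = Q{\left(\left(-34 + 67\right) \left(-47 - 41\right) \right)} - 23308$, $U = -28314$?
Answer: $\frac{30196}{24615} \approx 1.2267$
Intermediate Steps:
$Q{\left(G \right)} = 18$ ($Q{\left(G \right)} = 4 - -14 = 4 + 14 = 18$)
$x = -23298$ ($x = -8 + \left(18 - 23308\right) = -8 - 23290 = -23298$)
$\frac{-1882 + U}{-1317 + x} = \frac{-1882 - 28314}{-1317 - 23298} = - \frac{30196}{-24615} = \left(-30196\right) \left(- \frac{1}{24615}\right) = \frac{30196}{24615}$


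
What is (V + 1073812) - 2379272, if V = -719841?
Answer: -2025301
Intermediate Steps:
(V + 1073812) - 2379272 = (-719841 + 1073812) - 2379272 = 353971 - 2379272 = -2025301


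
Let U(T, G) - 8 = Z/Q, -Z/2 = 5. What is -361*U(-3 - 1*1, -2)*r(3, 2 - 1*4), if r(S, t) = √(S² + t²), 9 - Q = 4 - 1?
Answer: -6859*√13/3 ≈ -8243.5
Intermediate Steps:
Z = -10 (Z = -2*5 = -10)
Q = 6 (Q = 9 - (4 - 1) = 9 - 1*3 = 9 - 3 = 6)
U(T, G) = 19/3 (U(T, G) = 8 - 10/6 = 8 - 10*⅙ = 8 - 5/3 = 19/3)
-361*U(-3 - 1*1, -2)*r(3, 2 - 1*4) = -6859*√(3² + (2 - 1*4)²)/3 = -6859*√(9 + (2 - 4)²)/3 = -6859*√(9 + (-2)²)/3 = -6859*√(9 + 4)/3 = -6859*√13/3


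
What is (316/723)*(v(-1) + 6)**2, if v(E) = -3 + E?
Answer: 1264/723 ≈ 1.7483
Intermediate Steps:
(316/723)*(v(-1) + 6)**2 = (316/723)*((-3 - 1) + 6)**2 = (316*(1/723))*(-4 + 6)**2 = (316/723)*2**2 = (316/723)*4 = 1264/723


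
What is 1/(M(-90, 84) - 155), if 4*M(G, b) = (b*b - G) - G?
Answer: 1/1654 ≈ 0.00060460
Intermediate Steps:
M(G, b) = -G/2 + b**2/4 (M(G, b) = ((b*b - G) - G)/4 = ((b**2 - G) - G)/4 = (b**2 - 2*G)/4 = -G/2 + b**2/4)
1/(M(-90, 84) - 155) = 1/((-1/2*(-90) + (1/4)*84**2) - 155) = 1/((45 + (1/4)*7056) - 155) = 1/((45 + 1764) - 155) = 1/(1809 - 155) = 1/1654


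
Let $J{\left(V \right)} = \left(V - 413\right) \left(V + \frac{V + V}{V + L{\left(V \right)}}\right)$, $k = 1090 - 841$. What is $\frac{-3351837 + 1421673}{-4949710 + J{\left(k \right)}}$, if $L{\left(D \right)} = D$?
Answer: $\frac{321694}{831785} \approx 0.38675$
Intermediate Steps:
$k = 249$
$J{\left(V \right)} = \left(1 + V\right) \left(-413 + V\right)$ ($J{\left(V \right)} = \left(V - 413\right) \left(V + \frac{V + V}{V + V}\right) = \left(-413 + V\right) \left(V + \frac{2 V}{2 V}\right) = \left(-413 + V\right) \left(V + 2 V \frac{1}{2 V}\right) = \left(-413 + V\right) \left(V + 1\right) = \left(-413 + V\right) \left(1 + V\right) = \left(1 + V\right) \left(-413 + V\right)$)
$\frac{-3351837 + 1421673}{-4949710 + J{\left(k \right)}} = \frac{-3351837 + 1421673}{-4949710 - \left(103001 - 62001\right)} = - \frac{1930164}{-4949710 - 41000} = - \frac{1930164}{-4990710} = \left(-1930164\right) \left(- \frac{1}{4990710}\right) = \frac{321694}{831785}$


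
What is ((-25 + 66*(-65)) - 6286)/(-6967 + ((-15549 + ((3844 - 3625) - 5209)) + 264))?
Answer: 10601/27242 ≈ 0.38914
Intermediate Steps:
((-25 + 66*(-65)) - 6286)/(-6967 + ((-15549 + ((3844 - 3625) - 5209)) + 264)) = ((-25 - 4290) - 6286)/(-6967 + ((-15549 + (219 - 5209)) + 264)) = (-4315 - 6286)/(-6967 + ((-15549 - 4990) + 264)) = -10601/(-6967 + (-20539 + 264)) = -10601/(-6967 - 20275) = -10601/(-27242) = -10601*(-1/27242) = 10601/27242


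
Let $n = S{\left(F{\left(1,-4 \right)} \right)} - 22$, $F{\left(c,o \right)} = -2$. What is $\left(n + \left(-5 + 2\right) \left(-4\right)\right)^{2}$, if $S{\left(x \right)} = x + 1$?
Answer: $121$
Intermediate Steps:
$S{\left(x \right)} = 1 + x$
$n = -23$ ($n = \left(1 - 2\right) - 22 = -1 - 22 = -23$)
$\left(n + \left(-5 + 2\right) \left(-4\right)\right)^{2} = \left(-23 + \left(-5 + 2\right) \left(-4\right)\right)^{2} = \left(-23 - -12\right)^{2} = \left(-23 + 12\right)^{2} = \left(-11\right)^{2} = 121$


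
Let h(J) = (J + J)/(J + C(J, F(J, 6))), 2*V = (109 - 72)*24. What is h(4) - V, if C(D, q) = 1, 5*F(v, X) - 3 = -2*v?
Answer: -2212/5 ≈ -442.40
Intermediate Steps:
F(v, X) = ⅗ - 2*v/5 (F(v, X) = ⅗ + (-2*v)/5 = ⅗ - 2*v/5)
V = 444 (V = ((109 - 72)*24)/2 = (37*24)/2 = (½)*888 = 444)
h(J) = 2*J/(1 + J) (h(J) = (J + J)/(J + 1) = (2*J)/(1 + J) = 2*J/(1 + J))
h(4) - V = 2*4/(1 + 4) - 1*444 = 2*4/5 - 444 = 2*4*(⅕) - 444 = 8/5 - 444 = -2212/5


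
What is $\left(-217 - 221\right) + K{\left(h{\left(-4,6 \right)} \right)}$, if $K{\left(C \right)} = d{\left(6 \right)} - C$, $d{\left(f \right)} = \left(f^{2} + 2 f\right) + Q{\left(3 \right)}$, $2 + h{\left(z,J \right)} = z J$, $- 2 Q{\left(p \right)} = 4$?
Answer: $-366$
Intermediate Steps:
$Q{\left(p \right)} = -2$ ($Q{\left(p \right)} = \left(- \frac{1}{2}\right) 4 = -2$)
$h{\left(z,J \right)} = -2 + J z$ ($h{\left(z,J \right)} = -2 + z J = -2 + J z$)
$d{\left(f \right)} = -2 + f^{2} + 2 f$ ($d{\left(f \right)} = \left(f^{2} + 2 f\right) - 2 = -2 + f^{2} + 2 f$)
$K{\left(C \right)} = 46 - C$ ($K{\left(C \right)} = \left(-2 + 6^{2} + 2 \cdot 6\right) - C = \left(-2 + 36 + 12\right) - C = 46 - C$)
$\left(-217 - 221\right) + K{\left(h{\left(-4,6 \right)} \right)} = \left(-217 - 221\right) + \left(46 - \left(-2 + 6 \left(-4\right)\right)\right) = -438 + \left(46 - \left(-2 - 24\right)\right) = -438 + \left(46 - -26\right) = -438 + \left(46 + 26\right) = -438 + 72 = -366$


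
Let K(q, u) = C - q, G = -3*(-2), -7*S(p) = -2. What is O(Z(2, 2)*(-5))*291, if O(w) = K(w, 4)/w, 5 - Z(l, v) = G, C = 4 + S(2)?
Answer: -291/7 ≈ -41.571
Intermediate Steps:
S(p) = 2/7 (S(p) = -⅐*(-2) = 2/7)
C = 30/7 (C = 4 + 2/7 = 30/7 ≈ 4.2857)
G = 6
Z(l, v) = -1 (Z(l, v) = 5 - 1*6 = 5 - 6 = -1)
K(q, u) = 30/7 - q
O(w) = (30/7 - w)/w
O(Z(2, 2)*(-5))*291 = ((30/7 - (-1)*(-5))/((-1*(-5))))*291 = ((30/7 - 1*5)/5)*291 = ((30/7 - 5)/5)*291 = ((⅕)*(-5/7))*291 = -⅐*291 = -291/7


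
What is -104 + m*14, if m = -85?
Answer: -1294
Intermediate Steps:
-104 + m*14 = -104 - 85*14 = -104 - 1190 = -1294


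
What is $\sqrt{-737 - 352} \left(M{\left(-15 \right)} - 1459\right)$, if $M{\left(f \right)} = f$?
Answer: $- 48642 i \approx - 48642.0 i$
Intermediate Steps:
$\sqrt{-737 - 352} \left(M{\left(-15 \right)} - 1459\right) = \sqrt{-737 - 352} \left(-15 - 1459\right) = \sqrt{-1089} \left(-1474\right) = 33 i \left(-1474\right) = - 48642 i$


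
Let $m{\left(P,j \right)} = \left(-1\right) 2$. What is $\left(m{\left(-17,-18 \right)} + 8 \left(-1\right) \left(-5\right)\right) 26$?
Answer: $988$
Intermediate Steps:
$m{\left(P,j \right)} = -2$
$\left(m{\left(-17,-18 \right)} + 8 \left(-1\right) \left(-5\right)\right) 26 = \left(-2 + 8 \left(-1\right) \left(-5\right)\right) 26 = \left(-2 - -40\right) 26 = \left(-2 + 40\right) 26 = 38 \cdot 26 = 988$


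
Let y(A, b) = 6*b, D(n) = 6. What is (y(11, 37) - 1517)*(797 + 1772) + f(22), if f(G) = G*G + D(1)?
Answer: -3326365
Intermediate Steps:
f(G) = 6 + G**2 (f(G) = G*G + 6 = G**2 + 6 = 6 + G**2)
(y(11, 37) - 1517)*(797 + 1772) + f(22) = (6*37 - 1517)*(797 + 1772) + (6 + 22**2) = (222 - 1517)*2569 + (6 + 484) = -1295*2569 + 490 = -3326855 + 490 = -3326365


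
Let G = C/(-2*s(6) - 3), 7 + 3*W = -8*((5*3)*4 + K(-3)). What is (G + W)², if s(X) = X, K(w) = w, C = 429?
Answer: 7529536/225 ≈ 33465.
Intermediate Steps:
W = -463/3 (W = -7/3 + (-8*((5*3)*4 - 3))/3 = -7/3 + (-8*(15*4 - 3))/3 = -7/3 + (-8*(60 - 3))/3 = -7/3 + (-8*57)/3 = -7/3 + (⅓)*(-456) = -7/3 - 152 = -463/3 ≈ -154.33)
G = -143/5 (G = 429/(-2*6 - 3) = 429/(-12 - 3) = 429/(-15) = 429*(-1/15) = -143/5 ≈ -28.600)
(G + W)² = (-143/5 - 463/3)² = (-2744/15)² = 7529536/225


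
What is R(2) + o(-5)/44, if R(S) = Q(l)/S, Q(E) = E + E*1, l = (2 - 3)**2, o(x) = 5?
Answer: 49/44 ≈ 1.1136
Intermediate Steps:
l = 1 (l = (-1)**2 = 1)
Q(E) = 2*E (Q(E) = E + E = 2*E)
R(S) = 2/S (R(S) = (2*1)/S = 2/S)
R(2) + o(-5)/44 = 2/2 + 5/44 = 2*(1/2) + 5*(1/44) = 1 + 5/44 = 49/44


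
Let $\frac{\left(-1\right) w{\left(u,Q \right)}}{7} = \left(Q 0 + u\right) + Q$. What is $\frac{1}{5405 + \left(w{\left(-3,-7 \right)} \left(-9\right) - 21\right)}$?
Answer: $\frac{1}{4754} \approx 0.00021035$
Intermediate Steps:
$w{\left(u,Q \right)} = - 7 Q - 7 u$ ($w{\left(u,Q \right)} = - 7 \left(\left(Q 0 + u\right) + Q\right) = - 7 \left(\left(0 + u\right) + Q\right) = - 7 \left(u + Q\right) = - 7 \left(Q + u\right) = - 7 Q - 7 u$)
$\frac{1}{5405 + \left(w{\left(-3,-7 \right)} \left(-9\right) - 21\right)} = \frac{1}{5405 + \left(\left(\left(-7\right) \left(-7\right) - -21\right) \left(-9\right) - 21\right)} = \frac{1}{5405 + \left(\left(49 + 21\right) \left(-9\right) - 21\right)} = \frac{1}{5405 + \left(70 \left(-9\right) - 21\right)} = \frac{1}{5405 - 651} = \frac{1}{4754}$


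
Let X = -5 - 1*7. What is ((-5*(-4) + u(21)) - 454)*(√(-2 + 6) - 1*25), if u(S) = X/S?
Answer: 69966/7 ≈ 9995.1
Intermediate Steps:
X = -12 (X = -5 - 7 = -12)
u(S) = -12/S
((-5*(-4) + u(21)) - 454)*(√(-2 + 6) - 1*25) = ((-5*(-4) - 12/21) - 454)*(√(-2 + 6) - 1*25) = ((20 - 12*1/21) - 454)*(√4 - 25) = ((20 - 4/7) - 454)*(2 - 25) = (136/7 - 454)*(-23) = -3042/7*(-23) = 69966/7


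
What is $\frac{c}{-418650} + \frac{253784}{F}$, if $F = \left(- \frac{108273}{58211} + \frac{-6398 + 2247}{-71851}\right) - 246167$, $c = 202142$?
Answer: $- \frac{108750868012081662793}{71840729658149021475} \approx -1.5138$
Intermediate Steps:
$F = - \frac{1029605584495149}{4182518561}$ ($F = \left(\left(-108273\right) \frac{1}{58211} - - \frac{4151}{71851}\right) - 246167 = \left(- \frac{108273}{58211} + \frac{4151}{71851}\right) - 246167 = - \frac{7537889462}{4182518561} - 246167 = - \frac{1029605584495149}{4182518561} \approx -2.4617 \cdot 10^{5}$)
$\frac{c}{-418650} + \frac{253784}{F} = \frac{202142}{-418650} + \frac{253784}{- \frac{1029605584495149}{4182518561}} = 202142 \left(- \frac{1}{418650}\right) + 253784 \left(- \frac{4182518561}{1029605584495149}\right) = - \frac{101071}{209325} - \frac{1061456290484824}{1029605584495149} = - \frac{108750868012081662793}{71840729658149021475}$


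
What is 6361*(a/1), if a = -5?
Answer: -31805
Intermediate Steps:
6361*(a/1) = 6361*(-5/1) = 6361*(-5*1) = 6361*(-5) = -31805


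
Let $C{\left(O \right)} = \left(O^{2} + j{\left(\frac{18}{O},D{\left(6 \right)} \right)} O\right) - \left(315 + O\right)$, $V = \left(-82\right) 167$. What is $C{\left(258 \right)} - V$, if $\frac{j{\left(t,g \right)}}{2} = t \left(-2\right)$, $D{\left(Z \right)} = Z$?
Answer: $79613$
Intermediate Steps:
$V = -13694$
$j{\left(t,g \right)} = - 4 t$ ($j{\left(t,g \right)} = 2 t \left(-2\right) = 2 \left(- 2 t\right) = - 4 t$)
$C{\left(O \right)} = -387 + O^{2} - O$ ($C{\left(O \right)} = \left(O^{2} + - 4 \frac{18}{O} O\right) - \left(315 + O\right) = \left(O^{2} + - \frac{72}{O} O\right) - \left(315 + O\right) = \left(O^{2} - 72\right) - \left(315 + O\right) = \left(-72 + O^{2}\right) - \left(315 + O\right) = -387 + O^{2} - O$)
$C{\left(258 \right)} - V = \left(-387 + 258^{2} - 258\right) - -13694 = \left(-387 + 66564 - 258\right) + 13694 = 65919 + 13694 = 79613$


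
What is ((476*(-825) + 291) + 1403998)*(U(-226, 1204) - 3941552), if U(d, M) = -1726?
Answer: -3988976648742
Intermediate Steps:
((476*(-825) + 291) + 1403998)*(U(-226, 1204) - 3941552) = ((476*(-825) + 291) + 1403998)*(-1726 - 3941552) = ((-392700 + 291) + 1403998)*(-3943278) = (-392409 + 1403998)*(-3943278) = 1011589*(-3943278) = -3988976648742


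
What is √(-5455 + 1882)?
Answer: 3*I*√397 ≈ 59.775*I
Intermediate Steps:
√(-5455 + 1882) = √(-3573) = 3*I*√397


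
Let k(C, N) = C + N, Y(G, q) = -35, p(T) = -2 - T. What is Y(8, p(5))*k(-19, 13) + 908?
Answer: 1118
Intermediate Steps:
Y(8, p(5))*k(-19, 13) + 908 = -35*(-19 + 13) + 908 = -35*(-6) + 908 = 210 + 908 = 1118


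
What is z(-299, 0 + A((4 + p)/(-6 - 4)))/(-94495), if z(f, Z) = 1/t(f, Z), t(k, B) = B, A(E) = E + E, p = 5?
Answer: 1/170091 ≈ 5.8792e-6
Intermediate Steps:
A(E) = 2*E
z(f, Z) = 1/Z
z(-299, 0 + A((4 + p)/(-6 - 4)))/(-94495) = 1/((0 + 2*((4 + 5)/(-6 - 4)))*(-94495)) = -1/94495/(0 + 2*(9/(-10))) = -1/94495/(0 + 2*(9*(-⅒))) = -1/94495/(0 + 2*(-9/10)) = -1/94495/(0 - 9/5) = -1/94495/(-9/5) = -5/9*(-1/94495) = 1/170091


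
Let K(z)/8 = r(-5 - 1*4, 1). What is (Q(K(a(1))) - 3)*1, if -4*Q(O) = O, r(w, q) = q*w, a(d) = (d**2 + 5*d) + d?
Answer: 15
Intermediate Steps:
a(d) = d**2 + 6*d
K(z) = -72 (K(z) = 8*(1*(-5 - 1*4)) = 8*(1*(-5 - 4)) = 8*(1*(-9)) = 8*(-9) = -72)
Q(O) = -O/4
(Q(K(a(1))) - 3)*1 = (-1/4*(-72) - 3)*1 = (18 - 3)*1 = 15*1 = 15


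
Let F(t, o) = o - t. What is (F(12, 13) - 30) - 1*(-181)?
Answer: 152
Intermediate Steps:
(F(12, 13) - 30) - 1*(-181) = ((13 - 1*12) - 30) - 1*(-181) = ((13 - 12) - 30) + 181 = (1 - 30) + 181 = -29 + 181 = 152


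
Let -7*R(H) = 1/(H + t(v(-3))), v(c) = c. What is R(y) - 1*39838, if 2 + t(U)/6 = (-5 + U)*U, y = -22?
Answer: -30675261/770 ≈ -39838.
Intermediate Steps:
t(U) = -12 + 6*U*(-5 + U) (t(U) = -12 + 6*((-5 + U)*U) = -12 + 6*(U*(-5 + U)) = -12 + 6*U*(-5 + U))
R(H) = -1/(7*(132 + H)) (R(H) = -1/(7*(H + (-12 - 30*(-3) + 6*(-3)²))) = -1/(7*(H + (-12 + 90 + 6*9))) = -1/(7*(H + (-12 + 90 + 54))) = -1/(7*(H + 132)) = -1/(7*(132 + H)))
R(y) - 1*39838 = -1/(924 + 7*(-22)) - 1*39838 = -1/(924 - 154) - 39838 = -1/770 - 39838 = -30675261/770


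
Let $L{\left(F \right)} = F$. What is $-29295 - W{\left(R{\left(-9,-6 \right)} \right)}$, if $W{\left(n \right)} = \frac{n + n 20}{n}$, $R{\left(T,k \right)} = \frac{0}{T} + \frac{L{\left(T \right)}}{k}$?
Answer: $-29316$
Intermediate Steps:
$R{\left(T,k \right)} = \frac{T}{k}$ ($R{\left(T,k \right)} = \frac{0}{T} + \frac{T}{k} = 0 + \frac{T}{k} = \frac{T}{k}$)
$W{\left(n \right)} = 21$ ($W{\left(n \right)} = \frac{n + 20 n}{n} = \frac{21 n}{n} = 21$)
$-29295 - W{\left(R{\left(-9,-6 \right)} \right)} = -29295 - 21 = -29316$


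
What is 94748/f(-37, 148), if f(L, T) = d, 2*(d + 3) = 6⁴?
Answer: 94748/645 ≈ 146.90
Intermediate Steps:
d = 645 (d = -3 + (½)*6⁴ = -3 + (½)*1296 = -3 + 648 = 645)
f(L, T) = 645
94748/f(-37, 148) = 94748/645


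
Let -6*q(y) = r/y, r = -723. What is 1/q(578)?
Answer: 1156/241 ≈ 4.7967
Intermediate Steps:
q(y) = 241/(2*y) (q(y) = -(-241)/(2*y) = 241/(2*y))
1/q(578) = 1/((241/2)/578) = 1/((241/2)*(1/578)) = 1/(241/1156) = 1156/241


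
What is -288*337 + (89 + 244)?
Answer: -96723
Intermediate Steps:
-288*337 + (89 + 244) = -97056 + 333 = -96723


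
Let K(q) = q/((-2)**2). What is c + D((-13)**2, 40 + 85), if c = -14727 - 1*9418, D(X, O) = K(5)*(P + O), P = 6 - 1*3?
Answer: -23985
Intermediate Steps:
K(q) = q/4
P = 3 (P = 6 - 3 = 3)
D(X, O) = 15/4 + 5*O/4 (D(X, O) = ((1/4)*5)*(3 + O) = 5*(3 + O)/4 = 15/4 + 5*O/4)
c = -24145 (c = -14727 - 9418 = -24145)
c + D((-13)**2, 40 + 85) = -24145 + (15/4 + 5*(40 + 85)/4) = -24145 + (15/4 + (5/4)*125) = -24145 + (15/4 + 625/4) = -24145 + 160 = -23985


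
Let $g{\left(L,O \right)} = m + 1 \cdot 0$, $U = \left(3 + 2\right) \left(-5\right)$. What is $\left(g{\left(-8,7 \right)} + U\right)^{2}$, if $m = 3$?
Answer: $484$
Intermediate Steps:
$U = -25$ ($U = 5 \left(-5\right) = -25$)
$g{\left(L,O \right)} = 3$ ($g{\left(L,O \right)} = 3 + 1 \cdot 0 = 3 + 0 = 3$)
$\left(g{\left(-8,7 \right)} + U\right)^{2} = \left(3 - 25\right)^{2} = \left(-22\right)^{2} = 484$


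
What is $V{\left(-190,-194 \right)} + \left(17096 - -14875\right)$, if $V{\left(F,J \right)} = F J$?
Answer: $68831$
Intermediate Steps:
$V{\left(-190,-194 \right)} + \left(17096 - -14875\right) = \left(-190\right) \left(-194\right) + \left(17096 - -14875\right) = 36860 + \left(17096 + 14875\right) = 36860 + 31971 = 68831$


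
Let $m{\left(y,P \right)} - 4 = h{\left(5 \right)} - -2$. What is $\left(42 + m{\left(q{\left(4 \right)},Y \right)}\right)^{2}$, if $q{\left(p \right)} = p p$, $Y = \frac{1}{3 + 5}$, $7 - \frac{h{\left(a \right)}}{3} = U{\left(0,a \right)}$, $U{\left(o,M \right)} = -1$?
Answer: $5184$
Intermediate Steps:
$h{\left(a \right)} = 24$ ($h{\left(a \right)} = 21 - -3 = 21 + 3 = 24$)
$Y = \frac{1}{8} \approx 0.125$
$q{\left(p \right)} = p^{2}$
$m{\left(y,P \right)} = 30$ ($m{\left(y,P \right)} = 4 + \left(24 - -2\right) = 4 + \left(24 + 2\right) = 4 + 26 = 30$)
$\left(42 + m{\left(q{\left(4 \right)},Y \right)}\right)^{2} = \left(42 + 30\right)^{2} = 72^{2} = 5184$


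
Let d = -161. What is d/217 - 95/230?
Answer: -1647/1426 ≈ -1.1550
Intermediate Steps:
d/217 - 95/230 = -161/217 - 95/230 = -161*1/217 - 95*1/230 = -23/31 - 19/46 = -1647/1426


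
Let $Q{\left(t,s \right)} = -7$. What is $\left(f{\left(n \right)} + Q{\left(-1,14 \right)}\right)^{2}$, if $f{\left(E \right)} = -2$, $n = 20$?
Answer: $81$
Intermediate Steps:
$\left(f{\left(n \right)} + Q{\left(-1,14 \right)}\right)^{2} = \left(-2 - 7\right)^{2} = \left(-9\right)^{2} = 81$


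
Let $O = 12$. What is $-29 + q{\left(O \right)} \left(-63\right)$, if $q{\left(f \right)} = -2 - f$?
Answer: $853$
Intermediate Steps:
$-29 + q{\left(O \right)} \left(-63\right) = -29 + \left(-2 - 12\right) \left(-63\right) = -29 - -882 = -29 + 882 = 853$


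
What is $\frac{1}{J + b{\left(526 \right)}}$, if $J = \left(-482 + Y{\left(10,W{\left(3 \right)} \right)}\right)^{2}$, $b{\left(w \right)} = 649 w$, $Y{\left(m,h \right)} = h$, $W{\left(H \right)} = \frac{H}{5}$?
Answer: $\frac{25}{14327999} \approx 1.7448 \cdot 10^{-6}$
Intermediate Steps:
$W{\left(H \right)} = \frac{H}{5}$ ($W{\left(H \right)} = H \frac{1}{5} = \frac{H}{5}$)
$J = \frac{5793649}{25}$ ($J = \left(-482 + \frac{1}{5} \cdot 3\right)^{2} = \left(-482 + \frac{3}{5}\right)^{2} = \left(- \frac{2407}{5}\right)^{2} = \frac{5793649}{25} \approx 2.3175 \cdot 10^{5}$)
$\frac{1}{J + b{\left(526 \right)}} = \frac{1}{\frac{5793649}{25} + 649 \cdot 526} = \frac{1}{\frac{5793649}{25} + 341374} = \frac{1}{\frac{14327999}{25}} = \frac{25}{14327999}$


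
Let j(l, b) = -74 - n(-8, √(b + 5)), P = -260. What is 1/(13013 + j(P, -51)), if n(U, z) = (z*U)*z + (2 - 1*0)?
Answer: 1/12569 ≈ 7.9561e-5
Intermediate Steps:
n(U, z) = 2 + U*z² (n(U, z) = (U*z)*z + (2 + 0) = U*z² + 2 = 2 + U*z²)
j(l, b) = -36 + 8*b (j(l, b) = -74 - (2 - (40 + 8*b)) = -74 - (2 - 8*(5 + b)) = -74 - (2 + (-40 - 8*b)) = -74 - (-38 - 8*b) = -74 + (38 + 8*b) = -36 + 8*b)
1/(13013 + j(P, -51)) = 1/(13013 + (-36 + 8*(-51))) = 1/(13013 + (-36 - 408)) = 1/(13013 - 444) = 1/12569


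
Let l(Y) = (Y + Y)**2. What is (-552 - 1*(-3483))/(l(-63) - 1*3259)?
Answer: 2931/12617 ≈ 0.23231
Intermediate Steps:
l(Y) = 4*Y**2 (l(Y) = (2*Y)**2 = 4*Y**2)
(-552 - 1*(-3483))/(l(-63) - 1*3259) = (-552 - 1*(-3483))/(4*(-63)**2 - 1*3259) = (-552 + 3483)/(4*3969 - 3259) = 2931/(15876 - 3259) = 2931/12617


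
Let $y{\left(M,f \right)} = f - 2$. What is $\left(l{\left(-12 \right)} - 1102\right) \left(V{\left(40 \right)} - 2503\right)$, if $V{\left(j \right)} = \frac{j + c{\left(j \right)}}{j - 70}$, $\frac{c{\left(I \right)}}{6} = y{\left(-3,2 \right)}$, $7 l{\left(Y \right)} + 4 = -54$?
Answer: $\frac{58391036}{21} \approx 2.7805 \cdot 10^{6}$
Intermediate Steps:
$l{\left(Y \right)} = - \frac{58}{7}$ ($l{\left(Y \right)} = - \frac{4}{7} + \frac{1}{7} \left(-54\right) = - \frac{4}{7} - \frac{54}{7} = - \frac{58}{7}$)
$y{\left(M,f \right)} = -2 + f$
$c{\left(I \right)} = 0$ ($c{\left(I \right)} = 6 \left(-2 + 2\right) = 6 \cdot 0 = 0$)
$V{\left(j \right)} = \frac{j}{-70 + j}$ ($V{\left(j \right)} = \frac{j + 0}{j - 70} = \frac{j}{-70 + j}$)
$\left(l{\left(-12 \right)} - 1102\right) \left(V{\left(40 \right)} - 2503\right) = \left(- \frac{58}{7} - 1102\right) \left(\frac{40}{-70 + 40} - 2503\right) = - \frac{7772 \left(\frac{40}{-30} - 2503\right)}{7} = - \frac{7772 \left(40 \left(- \frac{1}{30}\right) - 2503\right)}{7} = - \frac{7772 \left(- \frac{4}{3} - 2503\right)}{7} = \left(- \frac{7772}{7}\right) \left(- \frac{7513}{3}\right) = \frac{58391036}{21}$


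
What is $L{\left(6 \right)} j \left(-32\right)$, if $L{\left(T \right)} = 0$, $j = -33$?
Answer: $0$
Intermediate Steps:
$L{\left(6 \right)} j \left(-32\right) = 0 \left(-33\right) \left(-32\right) = 0 \left(-32\right) = 0$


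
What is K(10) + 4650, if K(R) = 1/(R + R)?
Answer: 93001/20 ≈ 4650.0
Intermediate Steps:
K(R) = 1/(2*R)
K(10) + 4650 = (½)/10 + 4650 = (½)*(⅒) + 4650 = 1/20 + 4650 = 93001/20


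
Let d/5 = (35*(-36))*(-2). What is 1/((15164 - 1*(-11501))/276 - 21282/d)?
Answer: 24150/2292397 ≈ 0.010535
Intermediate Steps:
d = 12600 (d = 5*((35*(-36))*(-2)) = 5*(-1260*(-2)) = 5*2520 = 12600)
1/((15164 - 1*(-11501))/276 - 21282/d) = 1/((15164 - 1*(-11501))/276 - 21282/12600) = 1/((15164 + 11501)*(1/276) - 21282*1/12600) = 1/(26665*(1/276) - 3547/2100) = 1/(26665/276 - 3547/2100) = 1/(2292397/24150) = 24150/2292397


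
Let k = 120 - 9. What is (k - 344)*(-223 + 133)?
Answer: 20970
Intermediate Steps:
k = 111
(k - 344)*(-223 + 133) = (111 - 344)*(-223 + 133) = -233*(-90) = 20970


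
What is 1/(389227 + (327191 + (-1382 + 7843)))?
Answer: 1/722879 ≈ 1.3834e-6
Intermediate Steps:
1/(389227 + (327191 + (-1382 + 7843))) = 1/(389227 + (327191 + 6461)) = 1/(389227 + 333652) = 1/722879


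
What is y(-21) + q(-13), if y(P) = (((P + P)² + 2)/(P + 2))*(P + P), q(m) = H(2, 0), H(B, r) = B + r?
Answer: 74210/19 ≈ 3905.8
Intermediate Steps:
q(m) = 2 (q(m) = 2 + 0 = 2)
y(P) = 2*P*(2 + 4*P²)/(2 + P) (y(P) = (((2*P)² + 2)/(2 + P))*(2*P) = ((4*P² + 2)/(2 + P))*(2*P) = ((2 + 4*P²)/(2 + P))*(2*P) = 2*P*(2 + 4*P²)/(2 + P))
y(-21) + q(-13) = (4*(-21) + 8*(-21)³)/(2 - 21) + 2 = (-84 + 8*(-9261))/(-19) + 2 = -(-84 - 74088)/19 + 2 = -1/19*(-74172) + 2 = 74172/19 + 2 = 74210/19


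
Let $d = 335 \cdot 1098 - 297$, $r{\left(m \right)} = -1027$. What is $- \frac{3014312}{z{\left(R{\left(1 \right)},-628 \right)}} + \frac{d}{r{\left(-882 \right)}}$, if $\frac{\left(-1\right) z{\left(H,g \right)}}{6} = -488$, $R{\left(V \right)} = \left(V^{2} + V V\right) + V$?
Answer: $- \frac{521479381}{375882} \approx -1387.3$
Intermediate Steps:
$R{\left(V \right)} = V + 2 V^{2}$ ($R{\left(V \right)} = \left(V^{2} + V^{2}\right) + V = 2 V^{2} + V = V + 2 V^{2}$)
$z{\left(H,g \right)} = 2928$ ($z{\left(H,g \right)} = \left(-6\right) \left(-488\right) = 2928$)
$d = 367533$ ($d = 367830 - 297 = 367533$)
$- \frac{3014312}{z{\left(R{\left(1 \right)},-628 \right)}} + \frac{d}{r{\left(-882 \right)}} = - \frac{3014312}{2928} + \frac{367533}{-1027} = \left(-3014312\right) \frac{1}{2928} + 367533 \left(- \frac{1}{1027}\right) = - \frac{376789}{366} - \frac{367533}{1027} = - \frac{521479381}{375882}$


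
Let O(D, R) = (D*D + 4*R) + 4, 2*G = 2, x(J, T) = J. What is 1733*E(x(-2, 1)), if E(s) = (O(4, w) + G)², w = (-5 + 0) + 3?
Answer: 292877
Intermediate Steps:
w = -2 (w = -5 + 3 = -2)
G = 1 (G = (½)*2 = 1)
O(D, R) = 4 + D² + 4*R (O(D, R) = (D² + 4*R) + 4 = 4 + D² + 4*R)
E(s) = 169 (E(s) = ((4 + 4² + 4*(-2)) + 1)² = ((4 + 16 - 8) + 1)² = (12 + 1)² = 13² = 169)
1733*E(x(-2, 1)) = 1733*169 = 292877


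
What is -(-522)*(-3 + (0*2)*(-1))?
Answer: -1566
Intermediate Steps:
-(-522)*(-3 + (0*2)*(-1)) = -(-522)*(-3 + 0*(-1)) = -(-522)*(-3 + 0) = -(-522)*(-3) = -261*6 = -1566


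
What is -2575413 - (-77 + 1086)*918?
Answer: -3501675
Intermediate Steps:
-2575413 - (-77 + 1086)*918 = -2575413 - 1009*918 = -2575413 - 1*926262 = -2575413 - 926262 = -3501675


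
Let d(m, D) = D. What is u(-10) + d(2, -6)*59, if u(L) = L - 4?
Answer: -368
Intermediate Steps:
u(L) = -4 + L
u(-10) + d(2, -6)*59 = (-4 - 10) - 6*59 = -14 - 354 = -368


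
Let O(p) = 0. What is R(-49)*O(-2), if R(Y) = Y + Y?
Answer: 0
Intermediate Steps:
R(Y) = 2*Y
R(-49)*O(-2) = (2*(-49))*0 = -98*0 = 0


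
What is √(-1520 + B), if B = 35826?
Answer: √34306 ≈ 185.22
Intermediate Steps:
√(-1520 + B) = √(-1520 + 35826) = √34306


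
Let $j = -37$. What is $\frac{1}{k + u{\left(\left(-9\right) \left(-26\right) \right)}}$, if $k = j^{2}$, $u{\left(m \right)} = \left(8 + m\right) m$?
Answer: $\frac{1}{57997} \approx 1.7242 \cdot 10^{-5}$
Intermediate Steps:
$u{\left(m \right)} = m \left(8 + m\right)$
$k = 1369$ ($k = \left(-37\right)^{2} = 1369$)
$\frac{1}{k + u{\left(\left(-9\right) \left(-26\right) \right)}} = \frac{1}{1369 + \left(-9\right) \left(-26\right) \left(8 - -234\right)} = \frac{1}{1369 + 234 \left(8 + 234\right)} = \frac{1}{1369 + 234 \cdot 242} = \frac{1}{1369 + 56628} = \frac{1}{57997}$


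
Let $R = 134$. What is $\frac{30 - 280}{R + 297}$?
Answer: $- \frac{250}{431} \approx -0.58005$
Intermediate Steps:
$\frac{30 - 280}{R + 297} = \frac{30 - 280}{134 + 297} = - \frac{250}{431}$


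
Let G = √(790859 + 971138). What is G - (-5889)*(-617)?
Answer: -3633513 + √1761997 ≈ -3.6322e+6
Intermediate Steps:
G = √1761997 ≈ 1327.4
G - (-5889)*(-617) = √1761997 - (-5889)*(-617) = √1761997 - 1*3633513 = √1761997 - 3633513 = -3633513 + √1761997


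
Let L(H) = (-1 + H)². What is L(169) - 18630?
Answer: 9594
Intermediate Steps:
L(169) - 18630 = (-1 + 169)² - 18630 = 168² - 18630 = 28224 - 18630 = 9594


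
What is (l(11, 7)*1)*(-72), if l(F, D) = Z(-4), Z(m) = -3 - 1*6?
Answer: 648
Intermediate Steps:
Z(m) = -9 (Z(m) = -3 - 6 = -9)
l(F, D) = -9
(l(11, 7)*1)*(-72) = -9*1*(-72) = -9*(-72) = 648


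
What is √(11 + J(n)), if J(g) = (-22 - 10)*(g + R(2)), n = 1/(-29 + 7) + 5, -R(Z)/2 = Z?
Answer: I*√2365/11 ≈ 4.421*I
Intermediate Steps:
R(Z) = -2*Z
n = 109/22 (n = 1/(-22) + 5 = -1/22 + 5 = 109/22 ≈ 4.9545)
J(g) = 128 - 32*g (J(g) = (-22 - 10)*(g - 2*2) = -32*(g - 4) = -32*(-4 + g) = 128 - 32*g)
√(11 + J(n)) = √(11 + (128 - 32*109/22)) = √(11 + (128 - 1744/11)) = √(11 - 336/11) = √(-215/11) = I*√2365/11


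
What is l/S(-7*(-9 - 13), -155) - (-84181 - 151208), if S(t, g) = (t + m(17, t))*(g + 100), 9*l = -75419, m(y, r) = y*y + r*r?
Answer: 2814947686664/11958705 ≈ 2.3539e+5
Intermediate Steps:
m(y, r) = r² + y² (m(y, r) = y² + r² = r² + y²)
l = -75419/9 (l = (⅑)*(-75419) = -75419/9 ≈ -8379.9)
S(t, g) = (100 + g)*(289 + t + t²) (S(t, g) = (t + (t² + 17²))*(g + 100) = (t + (t² + 289))*(100 + g) = (t + (289 + t²))*(100 + g) = (289 + t + t²)*(100 + g) = (100 + g)*(289 + t + t²))
l/S(-7*(-9 - 13), -155) - (-84181 - 151208) = -75419/(9*(28900 + 100*(-7*(-9 - 13)) + 100*(-7*(-9 - 13))² - (-1085)*(-9 - 13) - 155*(289 + (-7*(-9 - 13))²))) - (-84181 - 151208) = -75419/(9*(28900 + 100*(-7*(-22)) + 100*(-7*(-22))² - (-1085)*(-22) - 155*(289 + (-7*(-22))²))) - 1*(-235389) = -75419/(9*(28900 + 100*154 + 100*154² - 155*154 - 155*(289 + 154²))) + 235389 = -75419/(9*(28900 + 15400 + 100*23716 - 23870 - 155*(289 + 23716))) + 235389 = -75419/(9*(28900 + 15400 + 2371600 - 23870 - 155*24005)) + 235389 = -75419/(9*(28900 + 15400 + 2371600 - 23870 - 3720775)) + 235389 = -75419/9/(-1328745) + 235389 = -75419/9*(-1/1328745) + 235389 = 75419/11958705 + 235389 = 2814947686664/11958705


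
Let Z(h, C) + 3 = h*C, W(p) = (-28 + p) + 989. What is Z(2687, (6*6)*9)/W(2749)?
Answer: 174117/742 ≈ 234.66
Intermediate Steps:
W(p) = 961 + p
Z(h, C) = -3 + C*h (Z(h, C) = -3 + h*C = -3 + C*h)
Z(2687, (6*6)*9)/W(2749) = (-3 + ((6*6)*9)*2687)/(961 + 2749) = (-3 + (36*9)*2687)/3710 = (-3 + 324*2687)*(1/3710) = (-3 + 870588)*(1/3710) = 870585*(1/3710) = 174117/742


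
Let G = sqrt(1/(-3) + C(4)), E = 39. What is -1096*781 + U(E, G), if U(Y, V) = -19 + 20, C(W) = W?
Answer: -855975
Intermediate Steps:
G = sqrt(33)/3 (G = sqrt(1/(-3) + 4) = sqrt(-1/3 + 4) = sqrt(11/3) = sqrt(33)/3 ≈ 1.9149)
U(Y, V) = 1
-1096*781 + U(E, G) = -1096*781 + 1 = -855976 + 1 = -855975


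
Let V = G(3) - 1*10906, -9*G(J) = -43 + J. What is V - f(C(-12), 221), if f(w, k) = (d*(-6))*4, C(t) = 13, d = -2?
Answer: -98546/9 ≈ -10950.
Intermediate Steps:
G(J) = 43/9 - J/9 (G(J) = -(-43 + J)/9 = 43/9 - J/9)
f(w, k) = 48 (f(w, k) = -2*(-6)*4 = 12*4 = 48)
V = -98114/9 (V = (43/9 - ⅑*3) - 1*10906 = (43/9 - ⅓) - 10906 = 40/9 - 10906 = -98114/9 ≈ -10902.)
V - f(C(-12), 221) = -98114/9 - 1*48 = -98114/9 - 48 = -98546/9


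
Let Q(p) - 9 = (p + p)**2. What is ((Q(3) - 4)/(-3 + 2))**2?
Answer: 1681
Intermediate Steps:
Q(p) = 9 + 4*p**2 (Q(p) = 9 + (p + p)**2 = 9 + (2*p)**2 = 9 + 4*p**2)
((Q(3) - 4)/(-3 + 2))**2 = (((9 + 4*3**2) - 4)/(-3 + 2))**2 = (((9 + 4*9) - 4)/(-1))**2 = (((9 + 36) - 4)*(-1))**2 = ((45 - 4)*(-1))**2 = (41*(-1))**2 = (-41)**2 = 1681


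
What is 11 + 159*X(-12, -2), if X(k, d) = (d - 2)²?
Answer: 2555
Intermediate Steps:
X(k, d) = (-2 + d)²
11 + 159*X(-12, -2) = 11 + 159*(-2 - 2)² = 11 + 159*(-4)² = 11 + 159*16 = 11 + 2544 = 2555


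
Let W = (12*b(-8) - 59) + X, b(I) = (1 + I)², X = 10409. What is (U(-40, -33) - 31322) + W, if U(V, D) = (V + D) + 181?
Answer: -20276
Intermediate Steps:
U(V, D) = 181 + D + V (U(V, D) = (D + V) + 181 = 181 + D + V)
W = 10938 (W = (12*(1 - 8)² - 59) + 10409 = (12*(-7)² - 59) + 10409 = (12*49 - 59) + 10409 = (588 - 59) + 10409 = 529 + 10409 = 10938)
(U(-40, -33) - 31322) + W = ((181 - 33 - 40) - 31322) + 10938 = (108 - 31322) + 10938 = -31214 + 10938 = -20276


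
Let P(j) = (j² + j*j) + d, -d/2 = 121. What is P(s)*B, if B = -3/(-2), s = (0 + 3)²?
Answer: -120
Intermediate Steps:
d = -242 (d = -2*121 = -242)
s = 9 (s = 3² = 9)
P(j) = -242 + 2*j² (P(j) = (j² + j*j) - 242 = (j² + j²) - 242 = 2*j² - 242 = -242 + 2*j²)
B = 3/2 (B = -3*(-½) = 3/2 ≈ 1.5000)
P(s)*B = (-242 + 2*9²)*(3/2) = (-242 + 2*81)*(3/2) = (-242 + 162)*(3/2) = -80*3/2 = -120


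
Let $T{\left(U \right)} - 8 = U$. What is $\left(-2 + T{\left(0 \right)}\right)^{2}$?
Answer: $36$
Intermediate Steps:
$T{\left(U \right)} = 8 + U$
$\left(-2 + T{\left(0 \right)}\right)^{2} = \left(-2 + \left(8 + 0\right)\right)^{2} = \left(-2 + 8\right)^{2} = 6^{2} = 36$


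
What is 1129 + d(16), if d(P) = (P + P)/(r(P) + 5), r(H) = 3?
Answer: 1133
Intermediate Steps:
d(P) = P/4 (d(P) = (P + P)/(3 + 5) = (2*P)/8 = (2*P)*(1/8) = P/4)
1129 + d(16) = 1129 + (1/4)*16 = 1129 + 4 = 1133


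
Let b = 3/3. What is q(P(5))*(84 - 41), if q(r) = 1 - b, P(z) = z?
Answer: 0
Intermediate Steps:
b = 1 (b = (⅓)*3 = 1)
q(r) = 0 (q(r) = 1 - 1*1 = 1 - 1 = 0)
q(P(5))*(84 - 41) = 0*(84 - 41) = 0*43 = 0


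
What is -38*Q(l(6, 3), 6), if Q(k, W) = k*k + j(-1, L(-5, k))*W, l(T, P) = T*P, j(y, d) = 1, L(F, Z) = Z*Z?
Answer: -12540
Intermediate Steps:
L(F, Z) = Z**2
l(T, P) = P*T
Q(k, W) = W + k**2 (Q(k, W) = k*k + 1*W = k**2 + W = W + k**2)
-38*Q(l(6, 3), 6) = -38*(6 + (3*6)**2) = -38*(6 + 18**2) = -38*(6 + 324) = -38*330 = -12540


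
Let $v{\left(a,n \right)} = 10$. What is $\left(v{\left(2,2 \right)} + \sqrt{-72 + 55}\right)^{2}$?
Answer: $\left(10 + i \sqrt{17}\right)^{2} \approx 83.0 + 82.462 i$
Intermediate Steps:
$\left(v{\left(2,2 \right)} + \sqrt{-72 + 55}\right)^{2} = \left(10 + \sqrt{-72 + 55}\right)^{2} = \left(10 + \sqrt{-17}\right)^{2} = \left(10 + i \sqrt{17}\right)^{2}$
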